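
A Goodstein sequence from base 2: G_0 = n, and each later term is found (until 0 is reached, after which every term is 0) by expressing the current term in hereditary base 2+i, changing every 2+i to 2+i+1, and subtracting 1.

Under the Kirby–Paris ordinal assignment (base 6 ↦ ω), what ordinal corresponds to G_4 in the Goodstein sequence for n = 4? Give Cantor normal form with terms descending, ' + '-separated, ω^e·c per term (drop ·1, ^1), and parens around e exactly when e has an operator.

ω^2·2 + ω + 5

[0] 4 ≡ 2^2 (base 2). Lift 3: 27. −1: 26.
[1] 26 ≡ 2·3^2 + 2·3 + 2 (base 3). Lift 4: 42. −1: 41.
[2] 41 ≡ 2·4^2 + 2·4 + 1 (base 4). Lift 5: 61. −1: 60.
[3] 60 ≡ 2·5^2 + 2·5 (base 5). Lift 6: 84. −1: 83.
[4] 83 ≡ 2·6^2 + 6 + 5 (base 6). Lift 7: 110. −1: 109.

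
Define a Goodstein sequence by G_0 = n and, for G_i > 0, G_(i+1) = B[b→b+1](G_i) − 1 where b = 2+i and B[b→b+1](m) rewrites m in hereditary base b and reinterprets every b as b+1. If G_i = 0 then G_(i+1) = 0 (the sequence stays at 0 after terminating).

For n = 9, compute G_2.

1023

i=0: 9 = 2^(2 + 1) + 1 (b=2); 2→3: 3^(3 + 1) + 1 = 82; 82−1 = 81
i=1: 81 = 3^(3 + 1) (b=3); 3→4: 4^(4 + 1) = 1024; 1024−1 = 1023
i=2: 1023 = 3·4^4 + 3·4^3 + 3·4^2 + 3·4 + 3 (b=4); 4→5: 3·5^5 + 3·5^3 + 3·5^2 + 3·5 + 3 = 9843; 9843−1 = 9842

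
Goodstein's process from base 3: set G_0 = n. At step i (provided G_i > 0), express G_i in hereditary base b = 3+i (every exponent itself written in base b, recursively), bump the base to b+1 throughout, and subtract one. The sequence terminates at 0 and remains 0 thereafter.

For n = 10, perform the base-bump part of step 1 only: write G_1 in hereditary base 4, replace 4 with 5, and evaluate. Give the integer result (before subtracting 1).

G_0=10  [base 3] 3^2 + 1  →[3↦4]→  4^2 + 1 = 17  −1 ⇒ G_1=16
G_1=16  [base 4] 4^2  →[4↦5]→  5^2 = 25  −1 ⇒ G_2=24

25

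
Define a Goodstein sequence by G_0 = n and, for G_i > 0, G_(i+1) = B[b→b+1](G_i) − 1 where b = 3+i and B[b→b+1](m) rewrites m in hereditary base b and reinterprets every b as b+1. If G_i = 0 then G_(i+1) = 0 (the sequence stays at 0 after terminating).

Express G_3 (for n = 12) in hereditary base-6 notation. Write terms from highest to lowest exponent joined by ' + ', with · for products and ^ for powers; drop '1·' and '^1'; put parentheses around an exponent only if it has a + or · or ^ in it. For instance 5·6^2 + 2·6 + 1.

6^2 + 1

step 0: 12 = 3^2 + 3; sub 4 for 3: 4^2 + 4; = 20; G_1 = 20−1 = 19
step 1: 19 = 4^2 + 3; sub 5 for 4: 5^2 + 3; = 28; G_2 = 28−1 = 27
step 2: 27 = 5^2 + 2; sub 6 for 5: 6^2 + 2; = 38; G_3 = 38−1 = 37
step 3: 37 = 6^2 + 1; sub 7 for 6: 7^2 + 1; = 50; G_4 = 50−1 = 49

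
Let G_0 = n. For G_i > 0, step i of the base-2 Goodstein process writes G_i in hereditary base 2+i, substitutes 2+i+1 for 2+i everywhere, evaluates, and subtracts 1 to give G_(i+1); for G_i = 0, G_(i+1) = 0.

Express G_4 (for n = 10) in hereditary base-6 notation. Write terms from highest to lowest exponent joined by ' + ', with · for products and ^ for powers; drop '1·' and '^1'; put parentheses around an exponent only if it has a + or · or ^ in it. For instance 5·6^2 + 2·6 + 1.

step 0: 10 = 2^(2 + 1) + 2; sub 3 for 2: 3^(3 + 1) + 3; = 84; G_1 = 84−1 = 83
step 1: 83 = 3^(3 + 1) + 2; sub 4 for 3: 4^(4 + 1) + 2; = 1026; G_2 = 1026−1 = 1025
step 2: 1025 = 4^(4 + 1) + 1; sub 5 for 4: 5^(5 + 1) + 1; = 15626; G_3 = 15626−1 = 15625
step 3: 15625 = 5^(5 + 1); sub 6 for 5: 6^(6 + 1); = 279936; G_4 = 279936−1 = 279935

5·6^6 + 5·6^5 + 5·6^4 + 5·6^3 + 5·6^2 + 5·6 + 5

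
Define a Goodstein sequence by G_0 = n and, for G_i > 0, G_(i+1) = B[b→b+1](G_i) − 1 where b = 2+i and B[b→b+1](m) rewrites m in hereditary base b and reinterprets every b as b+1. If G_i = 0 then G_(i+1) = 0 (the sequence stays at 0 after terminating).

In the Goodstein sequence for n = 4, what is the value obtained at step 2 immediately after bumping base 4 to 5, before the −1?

61

[0] 4 ≡ 2^2 (base 2). Lift 3: 27. −1: 26.
[1] 26 ≡ 2·3^2 + 2·3 + 2 (base 3). Lift 4: 42. −1: 41.
[2] 41 ≡ 2·4^2 + 2·4 + 1 (base 4). Lift 5: 61. −1: 60.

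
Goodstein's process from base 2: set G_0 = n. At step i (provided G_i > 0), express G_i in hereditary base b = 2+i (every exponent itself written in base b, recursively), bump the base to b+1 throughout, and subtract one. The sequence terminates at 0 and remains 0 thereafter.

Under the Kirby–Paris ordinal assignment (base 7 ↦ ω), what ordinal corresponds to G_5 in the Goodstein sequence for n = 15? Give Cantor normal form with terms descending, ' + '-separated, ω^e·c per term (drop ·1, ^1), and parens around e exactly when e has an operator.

ω^(ω + 1) + ω^ω

G_0 = 15. HB_2(15) = 2^(2 + 1) + 2^2 + 2 + 1. Bump = 112. G_1 = 111.
G_1 = 111. HB_3(111) = 3^(3 + 1) + 3^3 + 3. Bump = 1284. G_2 = 1283.
G_2 = 1283. HB_4(1283) = 4^(4 + 1) + 4^4 + 3. Bump = 18753. G_3 = 18752.
G_3 = 18752. HB_5(18752) = 5^(5 + 1) + 5^5 + 2. Bump = 326594. G_4 = 326593.
G_4 = 326593. HB_6(326593) = 6^(6 + 1) + 6^6 + 1. Bump = 6588345. G_5 = 6588344.
G_5 = 6588344. HB_7(6588344) = 7^(7 + 1) + 7^7. Bump = 150994944. G_6 = 150994943.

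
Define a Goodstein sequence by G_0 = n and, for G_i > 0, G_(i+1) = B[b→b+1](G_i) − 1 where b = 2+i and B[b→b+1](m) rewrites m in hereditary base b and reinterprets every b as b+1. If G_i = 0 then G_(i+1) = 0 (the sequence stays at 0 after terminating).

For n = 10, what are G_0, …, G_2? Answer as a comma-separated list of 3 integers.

G_0 = 10. HB_2(10) = 2^(2 + 1) + 2. Bump = 84. G_1 = 83.
G_1 = 83. HB_3(83) = 3^(3 + 1) + 2. Bump = 1026. G_2 = 1025.

10, 83, 1025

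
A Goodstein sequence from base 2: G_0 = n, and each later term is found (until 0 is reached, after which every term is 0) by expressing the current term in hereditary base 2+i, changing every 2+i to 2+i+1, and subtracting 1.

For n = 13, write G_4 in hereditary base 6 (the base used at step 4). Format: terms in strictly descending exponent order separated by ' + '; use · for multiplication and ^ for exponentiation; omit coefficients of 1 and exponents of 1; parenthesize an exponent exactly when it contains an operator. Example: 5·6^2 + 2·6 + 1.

G_0=13  [base 2] 2^(2 + 1) + 2^2 + 1  →[2↦3]→  3^(3 + 1) + 3^3 + 1 = 109  −1 ⇒ G_1=108
G_1=108  [base 3] 3^(3 + 1) + 3^3  →[3↦4]→  4^(4 + 1) + 4^4 = 1280  −1 ⇒ G_2=1279
G_2=1279  [base 4] 4^(4 + 1) + 3·4^3 + 3·4^2 + 3·4 + 3  →[4↦5]→  5^(5 + 1) + 3·5^3 + 3·5^2 + 3·5 + 3 = 16093  −1 ⇒ G_3=16092
G_3=16092  [base 5] 5^(5 + 1) + 3·5^3 + 3·5^2 + 3·5 + 2  →[5↦6]→  6^(6 + 1) + 3·6^3 + 3·6^2 + 3·6 + 2 = 280712  −1 ⇒ G_4=280711
G_4=280711  [base 6] 6^(6 + 1) + 3·6^3 + 3·6^2 + 3·6 + 1  →[6↦7]→  7^(7 + 1) + 3·7^3 + 3·7^2 + 3·7 + 1 = 5765999  −1 ⇒ G_5=5765998

6^(6 + 1) + 3·6^3 + 3·6^2 + 3·6 + 1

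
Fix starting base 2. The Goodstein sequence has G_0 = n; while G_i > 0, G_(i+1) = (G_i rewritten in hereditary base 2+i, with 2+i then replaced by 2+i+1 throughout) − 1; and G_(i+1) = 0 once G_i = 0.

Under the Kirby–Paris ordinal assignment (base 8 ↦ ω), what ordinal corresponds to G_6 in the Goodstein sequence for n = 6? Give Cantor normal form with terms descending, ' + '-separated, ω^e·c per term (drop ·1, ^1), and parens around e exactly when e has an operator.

ω^5·5 + ω^4·5 + ω^3·5 + ω^2·5 + ω·5 + 3

i=0: 6 = 2^2 + 2 (b=2); 2→3: 3^3 + 3 = 30; 30−1 = 29
i=1: 29 = 3^3 + 2 (b=3); 3→4: 4^4 + 2 = 258; 258−1 = 257
i=2: 257 = 4^4 + 1 (b=4); 4→5: 5^5 + 1 = 3126; 3126−1 = 3125
i=3: 3125 = 5^5 (b=5); 5→6: 6^6 = 46656; 46656−1 = 46655
i=4: 46655 = 5·6^5 + 5·6^4 + 5·6^3 + 5·6^2 + 5·6 + 5 (b=6); 6→7: 5·7^5 + 5·7^4 + 5·7^3 + 5·7^2 + 5·7 + 5 = 98040; 98040−1 = 98039
i=5: 98039 = 5·7^5 + 5·7^4 + 5·7^3 + 5·7^2 + 5·7 + 4 (b=7); 7→8: 5·8^5 + 5·8^4 + 5·8^3 + 5·8^2 + 5·8 + 4 = 187244; 187244−1 = 187243
i=6: 187243 = 5·8^5 + 5·8^4 + 5·8^3 + 5·8^2 + 5·8 + 3 (b=8); 8→9: 5·9^5 + 5·9^4 + 5·9^3 + 5·9^2 + 5·9 + 3 = 332148; 332148−1 = 332147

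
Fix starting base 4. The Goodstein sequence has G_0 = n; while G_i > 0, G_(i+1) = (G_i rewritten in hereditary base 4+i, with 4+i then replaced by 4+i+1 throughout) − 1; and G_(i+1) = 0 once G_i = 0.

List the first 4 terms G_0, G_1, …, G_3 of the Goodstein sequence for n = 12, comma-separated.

step 0: 12 = 3·4; sub 5 for 4: 3·5; = 15; G_1 = 15−1 = 14
step 1: 14 = 2·5 + 4; sub 6 for 5: 2·6 + 4; = 16; G_2 = 16−1 = 15
step 2: 15 = 2·6 + 3; sub 7 for 6: 2·7 + 3; = 17; G_3 = 17−1 = 16

12, 14, 15, 16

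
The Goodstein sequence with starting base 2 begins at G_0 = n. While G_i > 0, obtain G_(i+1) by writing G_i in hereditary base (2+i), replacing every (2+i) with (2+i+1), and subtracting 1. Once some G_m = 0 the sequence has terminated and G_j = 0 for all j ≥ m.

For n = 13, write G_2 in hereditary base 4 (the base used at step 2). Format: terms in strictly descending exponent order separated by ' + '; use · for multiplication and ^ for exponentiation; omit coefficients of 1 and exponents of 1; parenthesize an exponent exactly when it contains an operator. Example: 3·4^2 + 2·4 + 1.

[0] 13 ≡ 2^(2 + 1) + 2^2 + 1 (base 2). Lift 3: 109. −1: 108.
[1] 108 ≡ 3^(3 + 1) + 3^3 (base 3). Lift 4: 1280. −1: 1279.
[2] 1279 ≡ 4^(4 + 1) + 3·4^3 + 3·4^2 + 3·4 + 3 (base 4). Lift 5: 16093. −1: 16092.

4^(4 + 1) + 3·4^3 + 3·4^2 + 3·4 + 3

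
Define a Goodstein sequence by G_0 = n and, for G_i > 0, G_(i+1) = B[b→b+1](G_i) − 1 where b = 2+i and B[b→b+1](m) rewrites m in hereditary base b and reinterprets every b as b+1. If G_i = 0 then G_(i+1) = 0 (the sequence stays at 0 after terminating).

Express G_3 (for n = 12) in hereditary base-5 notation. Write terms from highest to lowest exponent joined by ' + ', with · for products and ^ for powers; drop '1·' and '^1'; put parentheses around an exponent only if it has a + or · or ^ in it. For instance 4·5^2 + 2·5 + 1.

i=0: 12 = 2^(2 + 1) + 2^2 (b=2); 2→3: 3^(3 + 1) + 3^3 = 108; 108−1 = 107
i=1: 107 = 3^(3 + 1) + 2·3^2 + 2·3 + 2 (b=3); 3→4: 4^(4 + 1) + 2·4^2 + 2·4 + 2 = 1066; 1066−1 = 1065
i=2: 1065 = 4^(4 + 1) + 2·4^2 + 2·4 + 1 (b=4); 4→5: 5^(5 + 1) + 2·5^2 + 2·5 + 1 = 15686; 15686−1 = 15685
i=3: 15685 = 5^(5 + 1) + 2·5^2 + 2·5 (b=5); 5→6: 6^(6 + 1) + 2·6^2 + 2·6 = 280020; 280020−1 = 280019

5^(5 + 1) + 2·5^2 + 2·5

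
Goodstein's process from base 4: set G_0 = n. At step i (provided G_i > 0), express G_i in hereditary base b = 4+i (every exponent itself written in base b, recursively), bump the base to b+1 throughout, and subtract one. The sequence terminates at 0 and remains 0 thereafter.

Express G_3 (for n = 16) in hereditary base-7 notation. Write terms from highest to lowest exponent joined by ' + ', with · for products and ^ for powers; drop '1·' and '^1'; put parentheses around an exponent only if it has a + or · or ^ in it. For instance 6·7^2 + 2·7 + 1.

i=0: 16 = 4^2 (b=4); 4→5: 5^2 = 25; 25−1 = 24
i=1: 24 = 4·5 + 4 (b=5); 5→6: 4·6 + 4 = 28; 28−1 = 27
i=2: 27 = 4·6 + 3 (b=6); 6→7: 4·7 + 3 = 31; 31−1 = 30
i=3: 30 = 4·7 + 2 (b=7); 7→8: 4·8 + 2 = 34; 34−1 = 33

4·7 + 2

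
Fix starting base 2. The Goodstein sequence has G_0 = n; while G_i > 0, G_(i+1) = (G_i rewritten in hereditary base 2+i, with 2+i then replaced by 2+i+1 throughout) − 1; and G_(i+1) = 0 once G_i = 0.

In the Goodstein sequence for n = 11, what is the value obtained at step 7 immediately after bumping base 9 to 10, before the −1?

G_0 = 11. HB_2(11) = 2^(2 + 1) + 2 + 1. Bump = 85. G_1 = 84.
G_1 = 84. HB_3(84) = 3^(3 + 1) + 3. Bump = 1028. G_2 = 1027.
G_2 = 1027. HB_4(1027) = 4^(4 + 1) + 3. Bump = 15628. G_3 = 15627.
G_3 = 15627. HB_5(15627) = 5^(5 + 1) + 2. Bump = 279938. G_4 = 279937.
G_4 = 279937. HB_6(279937) = 6^(6 + 1) + 1. Bump = 5764802. G_5 = 5764801.
G_5 = 5764801. HB_7(5764801) = 7^(7 + 1). Bump = 134217728. G_6 = 134217727.
G_6 = 134217727. HB_8(134217727) = 7·8^8 + 7·8^7 + 7·8^6 + 7·8^5 + 7·8^4 + 7·8^3 + 7·8^2 + 7·8 + 7. Bump = 2749609303. G_7 = 2749609302.
G_7 = 2749609302. HB_9(2749609302) = 7·9^9 + 7·9^7 + 7·9^6 + 7·9^5 + 7·9^4 + 7·9^3 + 7·9^2 + 7·9 + 6. Bump = 70077777776. G_8 = 70077777775.

70077777776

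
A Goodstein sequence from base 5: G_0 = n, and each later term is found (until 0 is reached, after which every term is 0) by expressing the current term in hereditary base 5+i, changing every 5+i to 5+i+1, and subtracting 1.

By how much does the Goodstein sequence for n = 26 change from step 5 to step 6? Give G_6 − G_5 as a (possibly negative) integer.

step 0: 26 = 5^2 + 1; sub 6 for 5: 6^2 + 1; = 37; G_1 = 37−1 = 36
step 1: 36 = 6^2; sub 7 for 6: 7^2; = 49; G_2 = 49−1 = 48
step 2: 48 = 6·7 + 6; sub 8 for 7: 6·8 + 6; = 54; G_3 = 54−1 = 53
step 3: 53 = 6·8 + 5; sub 9 for 8: 6·9 + 5; = 59; G_4 = 59−1 = 58
step 4: 58 = 6·9 + 4; sub 10 for 9: 6·10 + 4; = 64; G_5 = 64−1 = 63
step 5: 63 = 6·10 + 3; sub 11 for 10: 6·11 + 3; = 69; G_6 = 69−1 = 68

5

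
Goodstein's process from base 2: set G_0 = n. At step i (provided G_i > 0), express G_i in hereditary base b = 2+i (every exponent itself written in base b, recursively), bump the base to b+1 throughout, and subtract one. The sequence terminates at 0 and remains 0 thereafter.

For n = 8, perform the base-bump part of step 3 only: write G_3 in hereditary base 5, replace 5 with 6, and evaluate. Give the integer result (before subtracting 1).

i=0: 8 = 2^(2 + 1) (b=2); 2→3: 3^(3 + 1) = 81; 81−1 = 80
i=1: 80 = 2·3^3 + 2·3^2 + 2·3 + 2 (b=3); 3→4: 2·4^4 + 2·4^2 + 2·4 + 2 = 554; 554−1 = 553
i=2: 553 = 2·4^4 + 2·4^2 + 2·4 + 1 (b=4); 4→5: 2·5^5 + 2·5^2 + 2·5 + 1 = 6311; 6311−1 = 6310
i=3: 6310 = 2·5^5 + 2·5^2 + 2·5 (b=5); 5→6: 2·6^6 + 2·6^2 + 2·6 = 93396; 93396−1 = 93395

93396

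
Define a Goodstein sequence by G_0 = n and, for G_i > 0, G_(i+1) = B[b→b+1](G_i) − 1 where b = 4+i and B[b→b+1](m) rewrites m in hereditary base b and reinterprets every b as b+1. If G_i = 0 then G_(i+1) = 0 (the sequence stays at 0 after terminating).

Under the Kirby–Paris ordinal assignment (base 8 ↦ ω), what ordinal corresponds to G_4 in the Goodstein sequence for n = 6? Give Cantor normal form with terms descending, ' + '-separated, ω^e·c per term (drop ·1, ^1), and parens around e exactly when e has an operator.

[0] 6 ≡ 4 + 2 (base 4). Lift 5: 7. −1: 6.
[1] 6 ≡ 5 + 1 (base 5). Lift 6: 7. −1: 6.
[2] 6 ≡ 6 (base 6). Lift 7: 7. −1: 6.
[3] 6 ≡ 6 (base 7). Lift 8: 6. −1: 5.
[4] 5 ≡ 5 (base 8). Lift 9: 5. −1: 4.

5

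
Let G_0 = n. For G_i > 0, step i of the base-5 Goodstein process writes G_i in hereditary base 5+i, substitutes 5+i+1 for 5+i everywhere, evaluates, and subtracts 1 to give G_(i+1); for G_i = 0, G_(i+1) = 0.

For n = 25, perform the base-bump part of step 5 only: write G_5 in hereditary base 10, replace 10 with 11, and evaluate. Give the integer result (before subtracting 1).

(0) 25|_5 = 5^2 ↦ 6^2|_6 = 36 ⇒ 35
(1) 35|_6 = 5·6 + 5 ↦ 5·7 + 5|_7 = 40 ⇒ 39
(2) 39|_7 = 5·7 + 4 ↦ 5·8 + 4|_8 = 44 ⇒ 43
(3) 43|_8 = 5·8 + 3 ↦ 5·9 + 3|_9 = 48 ⇒ 47
(4) 47|_9 = 5·9 + 2 ↦ 5·10 + 2|_10 = 52 ⇒ 51
(5) 51|_10 = 5·10 + 1 ↦ 5·11 + 1|_11 = 56 ⇒ 55

56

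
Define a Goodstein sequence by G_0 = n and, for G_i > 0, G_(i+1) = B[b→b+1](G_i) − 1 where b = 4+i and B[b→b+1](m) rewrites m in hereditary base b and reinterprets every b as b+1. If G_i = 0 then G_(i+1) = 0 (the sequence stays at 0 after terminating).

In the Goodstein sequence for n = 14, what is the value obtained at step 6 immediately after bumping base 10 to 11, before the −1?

base 4: 14 = 3·4 + 2; at 5: 3·5 + 2 = 17; next = 16
base 5: 16 = 3·5 + 1; at 6: 3·6 + 1 = 19; next = 18
base 6: 18 = 3·6; at 7: 3·7 = 21; next = 20
base 7: 20 = 2·7 + 6; at 8: 2·8 + 6 = 22; next = 21
base 8: 21 = 2·8 + 5; at 9: 2·9 + 5 = 23; next = 22
base 9: 22 = 2·9 + 4; at 10: 2·10 + 4 = 24; next = 23
base 10: 23 = 2·10 + 3; at 11: 2·11 + 3 = 25; next = 24

25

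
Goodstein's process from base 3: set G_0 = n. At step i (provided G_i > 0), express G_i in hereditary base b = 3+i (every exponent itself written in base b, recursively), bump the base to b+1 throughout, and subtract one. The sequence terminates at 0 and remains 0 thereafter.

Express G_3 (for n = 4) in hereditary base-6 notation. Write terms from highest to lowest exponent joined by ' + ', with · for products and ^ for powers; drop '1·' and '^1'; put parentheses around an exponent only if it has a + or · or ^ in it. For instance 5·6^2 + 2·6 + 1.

3

base 3: 4 = 3 + 1; at 4: 4 + 1 = 5; next = 4
base 4: 4 = 4; at 5: 5 = 5; next = 4
base 5: 4 = 4; at 6: 4 = 4; next = 3
base 6: 3 = 3; at 7: 3 = 3; next = 2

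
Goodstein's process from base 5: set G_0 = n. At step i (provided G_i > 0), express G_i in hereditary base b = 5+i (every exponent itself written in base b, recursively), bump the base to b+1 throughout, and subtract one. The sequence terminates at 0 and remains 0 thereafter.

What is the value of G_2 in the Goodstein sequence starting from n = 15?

base 5: 15 = 3·5; at 6: 3·6 = 18; next = 17
base 6: 17 = 2·6 + 5; at 7: 2·7 + 5 = 19; next = 18
base 7: 18 = 2·7 + 4; at 8: 2·8 + 4 = 20; next = 19

18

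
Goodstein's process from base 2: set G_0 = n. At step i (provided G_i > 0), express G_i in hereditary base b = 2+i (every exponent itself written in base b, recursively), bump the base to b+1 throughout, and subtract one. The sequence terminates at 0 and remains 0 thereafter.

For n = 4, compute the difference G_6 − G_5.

30

[0] 4 ≡ 2^2 (base 2). Lift 3: 27. −1: 26.
[1] 26 ≡ 2·3^2 + 2·3 + 2 (base 3). Lift 4: 42. −1: 41.
[2] 41 ≡ 2·4^2 + 2·4 + 1 (base 4). Lift 5: 61. −1: 60.
[3] 60 ≡ 2·5^2 + 2·5 (base 5). Lift 6: 84. −1: 83.
[4] 83 ≡ 2·6^2 + 6 + 5 (base 6). Lift 7: 110. −1: 109.
[5] 109 ≡ 2·7^2 + 7 + 4 (base 7). Lift 8: 140. −1: 139.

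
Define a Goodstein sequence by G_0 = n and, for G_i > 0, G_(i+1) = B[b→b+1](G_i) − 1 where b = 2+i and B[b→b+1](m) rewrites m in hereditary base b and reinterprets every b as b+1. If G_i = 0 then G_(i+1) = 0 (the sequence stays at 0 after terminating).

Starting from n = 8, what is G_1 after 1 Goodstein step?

step 0: 8 = 2^(2 + 1); sub 3 for 2: 3^(3 + 1); = 81; G_1 = 81−1 = 80
step 1: 80 = 2·3^3 + 2·3^2 + 2·3 + 2; sub 4 for 3: 2·4^4 + 2·4^2 + 2·4 + 2; = 554; G_2 = 554−1 = 553

80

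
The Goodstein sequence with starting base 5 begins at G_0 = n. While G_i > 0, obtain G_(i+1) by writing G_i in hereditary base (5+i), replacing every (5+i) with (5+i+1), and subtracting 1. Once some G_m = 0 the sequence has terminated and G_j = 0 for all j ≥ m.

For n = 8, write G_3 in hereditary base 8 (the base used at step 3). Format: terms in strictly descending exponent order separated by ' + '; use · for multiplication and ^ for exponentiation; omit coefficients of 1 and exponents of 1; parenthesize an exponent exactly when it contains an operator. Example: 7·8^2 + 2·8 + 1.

G_0 = 8. HB_5(8) = 5 + 3. Bump = 9. G_1 = 8.
G_1 = 8. HB_6(8) = 6 + 2. Bump = 9. G_2 = 8.
G_2 = 8. HB_7(8) = 7 + 1. Bump = 9. G_3 = 8.
G_3 = 8. HB_8(8) = 8. Bump = 9. G_4 = 8.

8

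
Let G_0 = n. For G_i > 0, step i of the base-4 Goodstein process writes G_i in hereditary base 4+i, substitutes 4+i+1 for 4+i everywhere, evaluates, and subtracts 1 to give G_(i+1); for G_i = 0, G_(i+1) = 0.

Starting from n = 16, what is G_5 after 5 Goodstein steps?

(0) 16|_4 = 4^2 ↦ 5^2|_5 = 25 ⇒ 24
(1) 24|_5 = 4·5 + 4 ↦ 4·6 + 4|_6 = 28 ⇒ 27
(2) 27|_6 = 4·6 + 3 ↦ 4·7 + 3|_7 = 31 ⇒ 30
(3) 30|_7 = 4·7 + 2 ↦ 4·8 + 2|_8 = 34 ⇒ 33
(4) 33|_8 = 4·8 + 1 ↦ 4·9 + 1|_9 = 37 ⇒ 36
(5) 36|_9 = 4·9 ↦ 4·10|_10 = 40 ⇒ 39

36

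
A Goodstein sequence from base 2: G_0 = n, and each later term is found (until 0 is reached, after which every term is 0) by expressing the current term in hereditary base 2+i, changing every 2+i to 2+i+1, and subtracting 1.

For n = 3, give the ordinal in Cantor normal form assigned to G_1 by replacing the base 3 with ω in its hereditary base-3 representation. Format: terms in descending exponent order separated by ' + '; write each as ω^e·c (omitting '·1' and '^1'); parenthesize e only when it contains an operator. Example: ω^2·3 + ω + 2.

i=0: 3 = 2 + 1 (b=2); 2→3: 3 + 1 = 4; 4−1 = 3
i=1: 3 = 3 (b=3); 3→4: 4 = 4; 4−1 = 3

ω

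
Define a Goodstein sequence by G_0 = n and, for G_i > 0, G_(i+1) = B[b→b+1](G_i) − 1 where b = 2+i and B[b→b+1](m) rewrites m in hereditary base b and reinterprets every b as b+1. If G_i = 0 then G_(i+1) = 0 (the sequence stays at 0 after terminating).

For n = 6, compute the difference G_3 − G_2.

G_0=6  [base 2] 2^2 + 2  →[2↦3]→  3^3 + 3 = 30  −1 ⇒ G_1=29
G_1=29  [base 3] 3^3 + 2  →[3↦4]→  4^4 + 2 = 258  −1 ⇒ G_2=257
G_2=257  [base 4] 4^4 + 1  →[4↦5]→  5^5 + 1 = 3126  −1 ⇒ G_3=3125

2868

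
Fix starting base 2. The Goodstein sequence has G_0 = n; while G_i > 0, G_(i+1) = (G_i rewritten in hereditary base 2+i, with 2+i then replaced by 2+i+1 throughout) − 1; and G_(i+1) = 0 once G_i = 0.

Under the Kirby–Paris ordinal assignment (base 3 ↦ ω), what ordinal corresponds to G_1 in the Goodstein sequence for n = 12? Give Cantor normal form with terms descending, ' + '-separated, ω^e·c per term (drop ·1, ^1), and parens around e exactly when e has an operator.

[0] 12 ≡ 2^(2 + 1) + 2^2 (base 2). Lift 3: 108. −1: 107.
[1] 107 ≡ 3^(3 + 1) + 2·3^2 + 2·3 + 2 (base 3). Lift 4: 1066. −1: 1065.

ω^(ω + 1) + ω^2·2 + ω·2 + 2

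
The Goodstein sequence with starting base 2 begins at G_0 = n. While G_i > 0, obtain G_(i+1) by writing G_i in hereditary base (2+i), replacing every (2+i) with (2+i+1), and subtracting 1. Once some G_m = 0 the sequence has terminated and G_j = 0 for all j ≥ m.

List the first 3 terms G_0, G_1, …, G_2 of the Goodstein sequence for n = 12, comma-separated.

i=0: 12 = 2^(2 + 1) + 2^2 (b=2); 2→3: 3^(3 + 1) + 3^3 = 108; 108−1 = 107
i=1: 107 = 3^(3 + 1) + 2·3^2 + 2·3 + 2 (b=3); 3→4: 4^(4 + 1) + 2·4^2 + 2·4 + 2 = 1066; 1066−1 = 1065

12, 107, 1065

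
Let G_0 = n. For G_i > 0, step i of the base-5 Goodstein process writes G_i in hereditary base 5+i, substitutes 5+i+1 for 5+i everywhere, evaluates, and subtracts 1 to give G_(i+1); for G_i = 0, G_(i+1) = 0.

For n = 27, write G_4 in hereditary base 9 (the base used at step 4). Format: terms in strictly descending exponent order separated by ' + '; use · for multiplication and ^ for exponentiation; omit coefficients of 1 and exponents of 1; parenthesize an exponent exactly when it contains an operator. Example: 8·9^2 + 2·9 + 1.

7·9 + 6

G_0=27  [base 5] 5^2 + 2  →[5↦6]→  6^2 + 2 = 38  −1 ⇒ G_1=37
G_1=37  [base 6] 6^2 + 1  →[6↦7]→  7^2 + 1 = 50  −1 ⇒ G_2=49
G_2=49  [base 7] 7^2  →[7↦8]→  8^2 = 64  −1 ⇒ G_3=63
G_3=63  [base 8] 7·8 + 7  →[8↦9]→  7·9 + 7 = 70  −1 ⇒ G_4=69
G_4=69  [base 9] 7·9 + 6  →[9↦10]→  7·10 + 6 = 76  −1 ⇒ G_5=75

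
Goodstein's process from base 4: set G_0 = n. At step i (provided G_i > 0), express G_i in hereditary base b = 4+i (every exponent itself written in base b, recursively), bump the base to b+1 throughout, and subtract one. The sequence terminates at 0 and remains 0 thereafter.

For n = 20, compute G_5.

81

(0) 20|_4 = 4^2 + 4 ↦ 5^2 + 5|_5 = 30 ⇒ 29
(1) 29|_5 = 5^2 + 4 ↦ 6^2 + 4|_6 = 40 ⇒ 39
(2) 39|_6 = 6^2 + 3 ↦ 7^2 + 3|_7 = 52 ⇒ 51
(3) 51|_7 = 7^2 + 2 ↦ 8^2 + 2|_8 = 66 ⇒ 65
(4) 65|_8 = 8^2 + 1 ↦ 9^2 + 1|_9 = 82 ⇒ 81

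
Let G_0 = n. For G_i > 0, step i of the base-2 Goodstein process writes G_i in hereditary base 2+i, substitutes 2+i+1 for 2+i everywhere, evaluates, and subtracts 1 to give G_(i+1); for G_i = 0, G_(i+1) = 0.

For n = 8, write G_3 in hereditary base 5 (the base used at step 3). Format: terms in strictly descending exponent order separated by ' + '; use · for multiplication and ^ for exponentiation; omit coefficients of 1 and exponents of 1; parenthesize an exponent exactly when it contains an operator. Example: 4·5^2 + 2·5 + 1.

2·5^5 + 2·5^2 + 2·5

G_0=8  [base 2] 2^(2 + 1)  →[2↦3]→  3^(3 + 1) = 81  −1 ⇒ G_1=80
G_1=80  [base 3] 2·3^3 + 2·3^2 + 2·3 + 2  →[3↦4]→  2·4^4 + 2·4^2 + 2·4 + 2 = 554  −1 ⇒ G_2=553
G_2=553  [base 4] 2·4^4 + 2·4^2 + 2·4 + 1  →[4↦5]→  2·5^5 + 2·5^2 + 2·5 + 1 = 6311  −1 ⇒ G_3=6310
G_3=6310  [base 5] 2·5^5 + 2·5^2 + 2·5  →[5↦6]→  2·6^6 + 2·6^2 + 2·6 = 93396  −1 ⇒ G_4=93395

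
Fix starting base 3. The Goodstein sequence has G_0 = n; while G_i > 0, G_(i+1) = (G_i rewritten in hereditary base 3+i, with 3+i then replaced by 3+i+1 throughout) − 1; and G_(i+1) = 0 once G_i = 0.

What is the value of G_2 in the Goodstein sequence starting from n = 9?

17

G_0 = 9. HB_3(9) = 3^2. Bump = 16. G_1 = 15.
G_1 = 15. HB_4(15) = 3·4 + 3. Bump = 18. G_2 = 17.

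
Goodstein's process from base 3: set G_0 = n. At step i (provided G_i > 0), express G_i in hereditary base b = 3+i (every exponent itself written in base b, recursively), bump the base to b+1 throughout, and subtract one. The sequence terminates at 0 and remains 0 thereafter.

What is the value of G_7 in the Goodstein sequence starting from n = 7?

i=0: 7 = 2·3 + 1 (b=3); 3→4: 2·4 + 1 = 9; 9−1 = 8
i=1: 8 = 2·4 (b=4); 4→5: 2·5 = 10; 10−1 = 9
i=2: 9 = 5 + 4 (b=5); 5→6: 6 + 4 = 10; 10−1 = 9
i=3: 9 = 6 + 3 (b=6); 6→7: 7 + 3 = 10; 10−1 = 9
i=4: 9 = 7 + 2 (b=7); 7→8: 8 + 2 = 10; 10−1 = 9
i=5: 9 = 8 + 1 (b=8); 8→9: 9 + 1 = 10; 10−1 = 9
i=6: 9 = 9 (b=9); 9→10: 10 = 10; 10−1 = 9
i=7: 9 = 9 (b=10); 10→11: 9 = 9; 9−1 = 8

9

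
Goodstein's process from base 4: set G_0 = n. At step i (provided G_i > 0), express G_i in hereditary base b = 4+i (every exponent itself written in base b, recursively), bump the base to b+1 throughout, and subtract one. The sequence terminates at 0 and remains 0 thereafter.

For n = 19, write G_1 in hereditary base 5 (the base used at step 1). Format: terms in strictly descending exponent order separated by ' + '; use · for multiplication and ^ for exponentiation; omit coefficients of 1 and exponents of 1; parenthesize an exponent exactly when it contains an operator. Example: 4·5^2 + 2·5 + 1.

19 —HB4→ 4^2 + 3 —bump→ 5^2 + 3 = 28 —(−1)→ 27
27 —HB5→ 5^2 + 2 —bump→ 6^2 + 2 = 38 —(−1)→ 37

5^2 + 2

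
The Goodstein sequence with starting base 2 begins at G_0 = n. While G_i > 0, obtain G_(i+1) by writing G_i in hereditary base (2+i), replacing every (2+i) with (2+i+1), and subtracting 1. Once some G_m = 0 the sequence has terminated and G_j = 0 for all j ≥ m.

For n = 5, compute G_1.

[0] 5 ≡ 2^2 + 1 (base 2). Lift 3: 28. −1: 27.
[1] 27 ≡ 3^3 (base 3). Lift 4: 256. −1: 255.

27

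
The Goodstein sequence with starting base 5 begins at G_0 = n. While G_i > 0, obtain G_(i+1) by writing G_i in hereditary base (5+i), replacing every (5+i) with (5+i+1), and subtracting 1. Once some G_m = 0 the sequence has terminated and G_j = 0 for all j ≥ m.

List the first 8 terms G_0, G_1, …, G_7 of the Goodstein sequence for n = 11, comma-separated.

G_0=11  [base 5] 2·5 + 1  →[5↦6]→  2·6 + 1 = 13  −1 ⇒ G_1=12
G_1=12  [base 6] 2·6  →[6↦7]→  2·7 = 14  −1 ⇒ G_2=13
G_2=13  [base 7] 7 + 6  →[7↦8]→  8 + 6 = 14  −1 ⇒ G_3=13
G_3=13  [base 8] 8 + 5  →[8↦9]→  9 + 5 = 14  −1 ⇒ G_4=13
G_4=13  [base 9] 9 + 4  →[9↦10]→  10 + 4 = 14  −1 ⇒ G_5=13
G_5=13  [base 10] 10 + 3  →[10↦11]→  11 + 3 = 14  −1 ⇒ G_6=13
G_6=13  [base 11] 11 + 2  →[11↦12]→  12 + 2 = 14  −1 ⇒ G_7=13

11, 12, 13, 13, 13, 13, 13, 13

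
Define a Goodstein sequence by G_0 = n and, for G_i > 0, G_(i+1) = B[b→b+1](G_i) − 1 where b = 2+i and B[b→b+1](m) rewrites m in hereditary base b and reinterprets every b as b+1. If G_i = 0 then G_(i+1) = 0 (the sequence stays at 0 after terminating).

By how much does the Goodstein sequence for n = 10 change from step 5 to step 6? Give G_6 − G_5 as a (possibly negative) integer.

79857569

(0) 10|_2 = 2^(2 + 1) + 2 ↦ 3^(3 + 1) + 3|_3 = 84 ⇒ 83
(1) 83|_3 = 3^(3 + 1) + 2 ↦ 4^(4 + 1) + 2|_4 = 1026 ⇒ 1025
(2) 1025|_4 = 4^(4 + 1) + 1 ↦ 5^(5 + 1) + 1|_5 = 15626 ⇒ 15625
(3) 15625|_5 = 5^(5 + 1) ↦ 6^(6 + 1)|_6 = 279936 ⇒ 279935
(4) 279935|_6 = 5·6^6 + 5·6^5 + 5·6^4 + 5·6^3 + 5·6^2 + 5·6 + 5 ↦ 5·7^7 + 5·7^5 + 5·7^4 + 5·7^3 + 5·7^2 + 5·7 + 5|_7 = 4215755 ⇒ 4215754
(5) 4215754|_7 = 5·7^7 + 5·7^5 + 5·7^4 + 5·7^3 + 5·7^2 + 5·7 + 4 ↦ 5·8^8 + 5·8^5 + 5·8^4 + 5·8^3 + 5·8^2 + 5·8 + 4|_8 = 84073324 ⇒ 84073323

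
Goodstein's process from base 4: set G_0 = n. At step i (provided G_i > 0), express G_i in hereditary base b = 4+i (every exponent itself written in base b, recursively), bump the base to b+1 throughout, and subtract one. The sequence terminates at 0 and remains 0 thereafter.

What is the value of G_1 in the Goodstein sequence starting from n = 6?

6

step 0: 6 = 4 + 2; sub 5 for 4: 5 + 2; = 7; G_1 = 7−1 = 6
step 1: 6 = 5 + 1; sub 6 for 5: 6 + 1; = 7; G_2 = 7−1 = 6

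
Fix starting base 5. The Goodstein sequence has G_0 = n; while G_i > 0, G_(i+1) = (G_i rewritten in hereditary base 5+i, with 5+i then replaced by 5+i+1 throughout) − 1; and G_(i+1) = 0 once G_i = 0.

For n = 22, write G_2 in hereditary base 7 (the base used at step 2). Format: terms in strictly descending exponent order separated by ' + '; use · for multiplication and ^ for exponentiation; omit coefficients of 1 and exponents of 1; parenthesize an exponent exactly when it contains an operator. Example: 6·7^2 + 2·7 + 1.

4·7

G_0=22  [base 5] 4·5 + 2  →[5↦6]→  4·6 + 2 = 26  −1 ⇒ G_1=25
G_1=25  [base 6] 4·6 + 1  →[6↦7]→  4·7 + 1 = 29  −1 ⇒ G_2=28
G_2=28  [base 7] 4·7  →[7↦8]→  4·8 = 32  −1 ⇒ G_3=31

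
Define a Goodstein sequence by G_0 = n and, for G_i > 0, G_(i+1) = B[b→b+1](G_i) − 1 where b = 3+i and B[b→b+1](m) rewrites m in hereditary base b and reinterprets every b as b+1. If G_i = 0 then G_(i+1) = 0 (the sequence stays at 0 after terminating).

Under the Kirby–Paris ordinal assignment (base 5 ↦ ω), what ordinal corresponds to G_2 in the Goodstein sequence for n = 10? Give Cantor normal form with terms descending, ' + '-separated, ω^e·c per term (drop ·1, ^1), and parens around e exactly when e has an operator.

[0] 10 ≡ 3^2 + 1 (base 3). Lift 4: 17. −1: 16.
[1] 16 ≡ 4^2 (base 4). Lift 5: 25. −1: 24.
[2] 24 ≡ 4·5 + 4 (base 5). Lift 6: 28. −1: 27.

ω·4 + 4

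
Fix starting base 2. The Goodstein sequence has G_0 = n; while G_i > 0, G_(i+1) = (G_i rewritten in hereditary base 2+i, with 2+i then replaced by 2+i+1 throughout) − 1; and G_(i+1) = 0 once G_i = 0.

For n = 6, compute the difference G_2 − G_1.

228

(0) 6|_2 = 2^2 + 2 ↦ 3^3 + 3|_3 = 30 ⇒ 29
(1) 29|_3 = 3^3 + 2 ↦ 4^4 + 2|_4 = 258 ⇒ 257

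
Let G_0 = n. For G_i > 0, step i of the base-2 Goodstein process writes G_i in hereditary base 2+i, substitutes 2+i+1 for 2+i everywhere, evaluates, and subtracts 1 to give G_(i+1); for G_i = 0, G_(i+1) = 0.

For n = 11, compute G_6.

step 0: 11 = 2^(2 + 1) + 2 + 1; sub 3 for 2: 3^(3 + 1) + 3 + 1; = 85; G_1 = 85−1 = 84
step 1: 84 = 3^(3 + 1) + 3; sub 4 for 3: 4^(4 + 1) + 4; = 1028; G_2 = 1028−1 = 1027
step 2: 1027 = 4^(4 + 1) + 3; sub 5 for 4: 5^(5 + 1) + 3; = 15628; G_3 = 15628−1 = 15627
step 3: 15627 = 5^(5 + 1) + 2; sub 6 for 5: 6^(6 + 1) + 2; = 279938; G_4 = 279938−1 = 279937
step 4: 279937 = 6^(6 + 1) + 1; sub 7 for 6: 7^(7 + 1) + 1; = 5764802; G_5 = 5764802−1 = 5764801
step 5: 5764801 = 7^(7 + 1); sub 8 for 7: 8^(8 + 1); = 134217728; G_6 = 134217728−1 = 134217727

134217727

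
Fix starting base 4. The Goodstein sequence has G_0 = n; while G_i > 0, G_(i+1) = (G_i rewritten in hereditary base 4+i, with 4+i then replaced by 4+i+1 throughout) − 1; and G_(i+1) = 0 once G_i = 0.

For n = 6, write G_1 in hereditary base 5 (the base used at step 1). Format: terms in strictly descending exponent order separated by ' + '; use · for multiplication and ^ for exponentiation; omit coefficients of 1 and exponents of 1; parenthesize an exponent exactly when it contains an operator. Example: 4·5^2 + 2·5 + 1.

step 0: 6 = 4 + 2; sub 5 for 4: 5 + 2; = 7; G_1 = 7−1 = 6
step 1: 6 = 5 + 1; sub 6 for 5: 6 + 1; = 7; G_2 = 7−1 = 6

5 + 1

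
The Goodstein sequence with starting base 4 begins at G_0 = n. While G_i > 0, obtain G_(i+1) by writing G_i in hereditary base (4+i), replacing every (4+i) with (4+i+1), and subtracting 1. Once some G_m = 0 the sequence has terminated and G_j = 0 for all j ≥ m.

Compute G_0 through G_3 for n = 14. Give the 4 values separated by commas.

14, 16, 18, 20

14 —HB4→ 3·4 + 2 —bump→ 3·5 + 2 = 17 —(−1)→ 16
16 —HB5→ 3·5 + 1 —bump→ 3·6 + 1 = 19 —(−1)→ 18
18 —HB6→ 3·6 —bump→ 3·7 = 21 —(−1)→ 20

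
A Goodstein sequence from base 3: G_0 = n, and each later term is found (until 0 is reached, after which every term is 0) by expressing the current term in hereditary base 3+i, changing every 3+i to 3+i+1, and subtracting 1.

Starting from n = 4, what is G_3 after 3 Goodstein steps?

G_0=4  [base 3] 3 + 1  →[3↦4]→  4 + 1 = 5  −1 ⇒ G_1=4
G_1=4  [base 4] 4  →[4↦5]→  5 = 5  −1 ⇒ G_2=4
G_2=4  [base 5] 4  →[5↦6]→  4 = 4  −1 ⇒ G_3=3
G_3=3  [base 6] 3  →[6↦7]→  3 = 3  −1 ⇒ G_4=2

3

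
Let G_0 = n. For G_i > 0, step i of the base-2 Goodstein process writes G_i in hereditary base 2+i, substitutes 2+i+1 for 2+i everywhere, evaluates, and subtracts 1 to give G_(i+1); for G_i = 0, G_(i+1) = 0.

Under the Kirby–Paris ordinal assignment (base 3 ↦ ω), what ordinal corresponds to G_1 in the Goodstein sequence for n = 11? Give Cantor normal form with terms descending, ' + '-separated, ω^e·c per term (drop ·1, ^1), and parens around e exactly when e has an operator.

G_0=11  [base 2] 2^(2 + 1) + 2 + 1  →[2↦3]→  3^(3 + 1) + 3 + 1 = 85  −1 ⇒ G_1=84
G_1=84  [base 3] 3^(3 + 1) + 3  →[3↦4]→  4^(4 + 1) + 4 = 1028  −1 ⇒ G_2=1027

ω^(ω + 1) + ω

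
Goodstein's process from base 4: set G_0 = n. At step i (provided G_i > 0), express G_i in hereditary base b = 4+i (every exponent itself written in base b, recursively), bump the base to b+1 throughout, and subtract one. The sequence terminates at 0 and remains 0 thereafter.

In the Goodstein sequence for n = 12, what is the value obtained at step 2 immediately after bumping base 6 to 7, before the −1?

17

base 4: 12 = 3·4; at 5: 3·5 = 15; next = 14
base 5: 14 = 2·5 + 4; at 6: 2·6 + 4 = 16; next = 15
base 6: 15 = 2·6 + 3; at 7: 2·7 + 3 = 17; next = 16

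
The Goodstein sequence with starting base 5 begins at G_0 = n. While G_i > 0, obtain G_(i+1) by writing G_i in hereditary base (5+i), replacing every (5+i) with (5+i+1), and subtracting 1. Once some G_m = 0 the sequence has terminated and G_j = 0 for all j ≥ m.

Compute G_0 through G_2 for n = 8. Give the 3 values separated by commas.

8, 8, 8

8 —HB5→ 5 + 3 —bump→ 6 + 3 = 9 —(−1)→ 8
8 —HB6→ 6 + 2 —bump→ 7 + 2 = 9 —(−1)→ 8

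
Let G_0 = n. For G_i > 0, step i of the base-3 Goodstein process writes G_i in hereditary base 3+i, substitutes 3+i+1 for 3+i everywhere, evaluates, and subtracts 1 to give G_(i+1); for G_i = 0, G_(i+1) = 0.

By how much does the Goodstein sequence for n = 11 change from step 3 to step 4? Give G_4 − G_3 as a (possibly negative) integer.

G_0 = 11. HB_3(11) = 3^2 + 2. Bump = 18. G_1 = 17.
G_1 = 17. HB_4(17) = 4^2 + 1. Bump = 26. G_2 = 25.
G_2 = 25. HB_5(25) = 5^2. Bump = 36. G_3 = 35.
G_3 = 35. HB_6(35) = 5·6 + 5. Bump = 40. G_4 = 39.

4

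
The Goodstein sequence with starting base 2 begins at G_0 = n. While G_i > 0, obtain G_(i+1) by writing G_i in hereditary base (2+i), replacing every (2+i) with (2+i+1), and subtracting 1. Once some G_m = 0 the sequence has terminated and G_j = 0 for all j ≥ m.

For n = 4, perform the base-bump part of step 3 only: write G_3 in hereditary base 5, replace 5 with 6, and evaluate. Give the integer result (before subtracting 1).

(0) 4|_2 = 2^2 ↦ 3^3|_3 = 27 ⇒ 26
(1) 26|_3 = 2·3^2 + 2·3 + 2 ↦ 2·4^2 + 2·4 + 2|_4 = 42 ⇒ 41
(2) 41|_4 = 2·4^2 + 2·4 + 1 ↦ 2·5^2 + 2·5 + 1|_5 = 61 ⇒ 60
(3) 60|_5 = 2·5^2 + 2·5 ↦ 2·6^2 + 2·6|_6 = 84 ⇒ 83

84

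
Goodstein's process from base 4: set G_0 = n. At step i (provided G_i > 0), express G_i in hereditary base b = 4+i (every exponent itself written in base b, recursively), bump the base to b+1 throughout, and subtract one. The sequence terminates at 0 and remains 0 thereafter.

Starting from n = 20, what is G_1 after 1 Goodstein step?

29

20 —HB4→ 4^2 + 4 —bump→ 5^2 + 5 = 30 —(−1)→ 29
29 —HB5→ 5^2 + 4 —bump→ 6^2 + 4 = 40 —(−1)→ 39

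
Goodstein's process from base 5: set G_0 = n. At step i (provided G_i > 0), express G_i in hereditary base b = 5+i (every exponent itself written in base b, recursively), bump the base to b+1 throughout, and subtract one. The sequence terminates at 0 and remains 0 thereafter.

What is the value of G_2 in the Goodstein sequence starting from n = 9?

i=0: 9 = 5 + 4 (b=5); 5→6: 6 + 4 = 10; 10−1 = 9
i=1: 9 = 6 + 3 (b=6); 6→7: 7 + 3 = 10; 10−1 = 9
i=2: 9 = 7 + 2 (b=7); 7→8: 8 + 2 = 10; 10−1 = 9

9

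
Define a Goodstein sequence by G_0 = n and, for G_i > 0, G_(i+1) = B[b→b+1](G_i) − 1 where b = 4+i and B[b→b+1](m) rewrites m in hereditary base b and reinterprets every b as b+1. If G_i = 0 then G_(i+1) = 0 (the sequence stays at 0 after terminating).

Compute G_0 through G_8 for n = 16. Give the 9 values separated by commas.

(0) 16|_4 = 4^2 ↦ 5^2|_5 = 25 ⇒ 24
(1) 24|_5 = 4·5 + 4 ↦ 4·6 + 4|_6 = 28 ⇒ 27
(2) 27|_6 = 4·6 + 3 ↦ 4·7 + 3|_7 = 31 ⇒ 30
(3) 30|_7 = 4·7 + 2 ↦ 4·8 + 2|_8 = 34 ⇒ 33
(4) 33|_8 = 4·8 + 1 ↦ 4·9 + 1|_9 = 37 ⇒ 36
(5) 36|_9 = 4·9 ↦ 4·10|_10 = 40 ⇒ 39
(6) 39|_10 = 3·10 + 9 ↦ 3·11 + 9|_11 = 42 ⇒ 41
(7) 41|_11 = 3·11 + 8 ↦ 3·12 + 8|_12 = 44 ⇒ 43

16, 24, 27, 30, 33, 36, 39, 41, 43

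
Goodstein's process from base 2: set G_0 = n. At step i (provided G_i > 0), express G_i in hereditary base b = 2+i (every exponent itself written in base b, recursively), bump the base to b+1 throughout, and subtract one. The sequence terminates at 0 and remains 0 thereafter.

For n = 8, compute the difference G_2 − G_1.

(0) 8|_2 = 2^(2 + 1) ↦ 3^(3 + 1)|_3 = 81 ⇒ 80
(1) 80|_3 = 2·3^3 + 2·3^2 + 2·3 + 2 ↦ 2·4^4 + 2·4^2 + 2·4 + 2|_4 = 554 ⇒ 553

473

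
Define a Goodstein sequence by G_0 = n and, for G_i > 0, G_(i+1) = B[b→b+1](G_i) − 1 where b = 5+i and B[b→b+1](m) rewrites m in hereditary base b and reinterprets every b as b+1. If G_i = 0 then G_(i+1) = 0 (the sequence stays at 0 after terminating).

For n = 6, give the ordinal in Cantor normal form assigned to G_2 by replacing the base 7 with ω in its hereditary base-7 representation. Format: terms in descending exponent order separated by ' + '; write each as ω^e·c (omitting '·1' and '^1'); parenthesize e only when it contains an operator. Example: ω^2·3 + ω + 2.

6 —HB5→ 5 + 1 —bump→ 6 + 1 = 7 —(−1)→ 6
6 —HB6→ 6 —bump→ 7 = 7 —(−1)→ 6
6 —HB7→ 6 —bump→ 6 = 6 —(−1)→ 5

6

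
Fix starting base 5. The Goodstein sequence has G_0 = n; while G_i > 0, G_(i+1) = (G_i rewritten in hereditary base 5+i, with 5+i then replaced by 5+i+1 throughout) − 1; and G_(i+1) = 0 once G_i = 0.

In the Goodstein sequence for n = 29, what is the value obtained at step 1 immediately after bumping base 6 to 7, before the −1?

52

[0] 29 ≡ 5^2 + 4 (base 5). Lift 6: 40. −1: 39.
[1] 39 ≡ 6^2 + 3 (base 6). Lift 7: 52. −1: 51.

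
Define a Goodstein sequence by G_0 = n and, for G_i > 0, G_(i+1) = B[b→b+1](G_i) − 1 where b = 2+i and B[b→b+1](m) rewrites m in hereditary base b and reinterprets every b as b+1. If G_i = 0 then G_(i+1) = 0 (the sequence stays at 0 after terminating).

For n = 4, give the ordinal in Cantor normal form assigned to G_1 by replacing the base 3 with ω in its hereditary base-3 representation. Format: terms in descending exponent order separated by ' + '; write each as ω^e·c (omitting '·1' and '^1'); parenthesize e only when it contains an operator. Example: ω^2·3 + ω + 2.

G_0=4  [base 2] 2^2  →[2↦3]→  3^3 = 27  −1 ⇒ G_1=26
G_1=26  [base 3] 2·3^2 + 2·3 + 2  →[3↦4]→  2·4^2 + 2·4 + 2 = 42  −1 ⇒ G_2=41

ω^2·2 + ω·2 + 2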